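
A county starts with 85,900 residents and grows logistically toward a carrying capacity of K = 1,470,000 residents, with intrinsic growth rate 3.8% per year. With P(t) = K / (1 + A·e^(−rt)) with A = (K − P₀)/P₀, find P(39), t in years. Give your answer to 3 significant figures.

≈ 315,000 residents

A = (1470000 − 85900)/85900 = 16.11292
P(39) = 1470000 / (1 + 16.11292·e^(−0.038·39)) = 1470000 / (1 + 16.11292·0.227183)
= 1470000 / 4.66058 ≈ 315411.4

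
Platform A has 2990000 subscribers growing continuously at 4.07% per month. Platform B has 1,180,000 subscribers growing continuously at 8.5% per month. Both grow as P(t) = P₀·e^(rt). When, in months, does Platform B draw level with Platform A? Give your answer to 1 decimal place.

t ≈ 21.0 months

2990000·e^(0.0407t) = 1180000·e^(0.085t)
2990000/1180000 = e^((0.085 − 0.0407)t) → ln(2.5339) = 0.0443·t
t = 0.92976 / 0.0443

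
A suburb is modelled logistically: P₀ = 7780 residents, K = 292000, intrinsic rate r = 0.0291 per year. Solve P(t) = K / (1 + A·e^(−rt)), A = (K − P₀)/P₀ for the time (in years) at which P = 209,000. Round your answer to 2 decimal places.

t ≈ 155.38 years

A = (292000 − 7780)/7780 = 36.53213
209000 = 292000/(1 + 36.53213·e^(−0.0291t)) → 1 + 36.53213·e^(−0.0291t) = 1.39713
e^(−0.0291t) = 0.010871 → t = ln(91.99055)/0.0291 = 4.52169/0.0291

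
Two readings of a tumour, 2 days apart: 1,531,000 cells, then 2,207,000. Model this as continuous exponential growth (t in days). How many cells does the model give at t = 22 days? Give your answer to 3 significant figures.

r = ln(2207000/1531000) / 2 ≈ 0.182857 per day
P(22) = 1531000 · e^(0.182857·22) = 1531000 · 55.8597 ≈ 85521194.43

≈ 85,500,000 cells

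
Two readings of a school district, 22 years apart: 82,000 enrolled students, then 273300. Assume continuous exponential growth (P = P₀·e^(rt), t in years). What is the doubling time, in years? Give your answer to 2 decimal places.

doubling time ≈ 12.67 years

r = ln(273300/82000) / 22 = ln(3.33293) / 22 ≈ 0.05472 per year
doubling time = ln 2 / |r| = 0.69315 / 0.05472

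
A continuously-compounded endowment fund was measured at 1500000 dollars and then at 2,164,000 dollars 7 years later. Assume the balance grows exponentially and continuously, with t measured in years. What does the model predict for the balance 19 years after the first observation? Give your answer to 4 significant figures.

≈ 4,056,000 dollars

r = ln(2164000/1500000) / 7 ≈ 0.052356 per year
P(19) = 1500000 · e^(0.052356·19) = 1500000 · 2.7041 ≈ 4056142.95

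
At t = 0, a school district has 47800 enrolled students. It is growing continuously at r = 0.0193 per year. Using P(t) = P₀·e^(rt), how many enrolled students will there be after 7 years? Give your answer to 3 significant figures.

P(7) = 47800 · e^(0.0193·7) = 47800 · e^(0.1351)
= 47800 · 1.14465 ≈ 54714.33

≈ 54,700 enrolled students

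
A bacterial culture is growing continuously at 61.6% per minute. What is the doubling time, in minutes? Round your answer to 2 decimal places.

doubling time = ln(2) / |r| = 0.69315 / 0.616

doubling time ≈ 1.13 minutes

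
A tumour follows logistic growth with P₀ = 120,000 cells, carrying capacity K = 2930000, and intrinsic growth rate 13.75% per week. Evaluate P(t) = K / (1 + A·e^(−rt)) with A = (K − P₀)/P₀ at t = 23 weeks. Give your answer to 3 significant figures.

≈ 1,470,000 cells

A = (2930000 − 120000)/120000 = 23.41667
P(23) = 2930000 / (1 + 23.41667·e^(−0.1375·23)) = 2930000 / (1 + 23.41667·0.04232)
= 2930000 / 1.99099 ≈ 1471630.53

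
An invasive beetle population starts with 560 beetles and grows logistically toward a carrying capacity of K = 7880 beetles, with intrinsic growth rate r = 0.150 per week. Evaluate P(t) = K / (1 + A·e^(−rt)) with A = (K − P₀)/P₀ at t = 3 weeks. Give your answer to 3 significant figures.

A = (7880 − 560)/560 = 13.07143
P(3) = 7880 / (1 + 13.07143·e^(−0.15·3)) = 7880 / (1 + 13.07143·0.637628)
= 7880 / 9.33471 ≈ 844.16

≈ 844 beetles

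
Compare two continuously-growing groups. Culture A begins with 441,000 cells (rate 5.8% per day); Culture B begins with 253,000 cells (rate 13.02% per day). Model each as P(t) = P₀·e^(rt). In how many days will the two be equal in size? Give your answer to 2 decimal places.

t ≈ 7.70 days

441000·e^(0.058t) = 253000·e^(0.1302t)
441000/253000 = e^((0.1302 − 0.058)t) → ln(1.74308) = 0.0722·t
t = 0.55566 / 0.0722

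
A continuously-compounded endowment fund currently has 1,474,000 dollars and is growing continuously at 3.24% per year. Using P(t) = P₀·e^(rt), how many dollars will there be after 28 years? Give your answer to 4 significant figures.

P(28) = 1474000 · e^(0.0324·28) = 1474000 · e^(0.9072)
= 1474000 · 2.47738 ≈ 3651652.46

≈ 3,652,000 dollars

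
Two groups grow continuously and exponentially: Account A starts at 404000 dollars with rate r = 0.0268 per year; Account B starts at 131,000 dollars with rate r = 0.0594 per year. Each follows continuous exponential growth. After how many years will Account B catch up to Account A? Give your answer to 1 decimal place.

t ≈ 34.5 years

404000·e^(0.0268t) = 131000·e^(0.0594t)
404000/131000 = e^((0.0594 − 0.0268)t) → ln(3.08397) = 0.0326·t
t = 1.12622 / 0.0326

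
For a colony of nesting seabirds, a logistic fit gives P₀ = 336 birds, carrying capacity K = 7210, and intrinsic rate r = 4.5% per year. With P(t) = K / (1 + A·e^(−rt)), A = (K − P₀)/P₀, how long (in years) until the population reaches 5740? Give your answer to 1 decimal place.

A = (7210 − 336)/336 = 20.45833
5740 = 7210/(1 + 20.45833·e^(−0.045t)) → 1 + 20.45833·e^(−0.045t) = 1.2561
e^(−0.045t) = 0.012518 → t = ln(79.88492)/0.045 = 4.38059/0.045

t ≈ 97.3 years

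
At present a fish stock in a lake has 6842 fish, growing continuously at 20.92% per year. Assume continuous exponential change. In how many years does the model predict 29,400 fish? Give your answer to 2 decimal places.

t ≈ 6.97 years

29400 = 6842 · e^(0.2092·t)
t = ln(29400/6842) / 0.2092 = ln(4.29699) / 0.2092 = 1.45791 / 0.2092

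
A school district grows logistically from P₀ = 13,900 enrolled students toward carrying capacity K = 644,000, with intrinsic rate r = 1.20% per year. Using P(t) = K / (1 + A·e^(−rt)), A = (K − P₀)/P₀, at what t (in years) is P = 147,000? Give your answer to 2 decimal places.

t ≈ 216.32 years

A = (644000 − 13900)/13900 = 45.33094
147000 = 644000/(1 + 45.33094·e^(−0.012t)) → 1 + 45.33094·e^(−0.012t) = 4.38095
e^(−0.012t) = 0.074584 → t = ln(13.40774)/0.012 = 2.59583/0.012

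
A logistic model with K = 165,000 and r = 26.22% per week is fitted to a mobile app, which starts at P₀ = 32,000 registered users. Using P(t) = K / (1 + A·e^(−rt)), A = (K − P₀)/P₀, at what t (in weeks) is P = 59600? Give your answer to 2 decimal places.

t ≈ 3.26 weeks

A = (165000 − 32000)/32000 = 4.15625
59600 = 165000/(1 + 4.15625·e^(−0.2622t)) → 1 + 4.15625·e^(−0.2622t) = 2.76846
e^(−0.2622t) = 0.425493 → t = ln(2.35021)/0.2622 = 0.85451/0.2622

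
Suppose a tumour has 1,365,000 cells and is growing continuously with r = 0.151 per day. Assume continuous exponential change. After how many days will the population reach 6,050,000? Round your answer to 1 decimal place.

6050000 = 1365000 · e^(0.151·t)
t = ln(6050000/1365000) / 0.151 = ln(4.43223) / 0.151 = 1.4889 / 0.151

t ≈ 9.9 days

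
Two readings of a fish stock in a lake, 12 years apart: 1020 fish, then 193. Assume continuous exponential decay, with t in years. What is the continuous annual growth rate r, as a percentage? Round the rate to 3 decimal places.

193 = 1020 · e^(r·12)
e^(12r) = 193/1020 = 0.18922
r = ln(0.18922) / 12 = -1.66487 / 12

r ≈ -13.874% per year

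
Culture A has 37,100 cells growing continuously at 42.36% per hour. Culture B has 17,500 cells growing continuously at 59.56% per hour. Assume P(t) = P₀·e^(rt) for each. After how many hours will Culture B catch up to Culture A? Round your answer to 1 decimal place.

37100·e^(0.4236t) = 17500·e^(0.5956t)
37100/17500 = e^((0.5956 − 0.4236)t) → ln(2.12) = 0.172·t
t = 0.75142 / 0.172

t ≈ 4.4 hours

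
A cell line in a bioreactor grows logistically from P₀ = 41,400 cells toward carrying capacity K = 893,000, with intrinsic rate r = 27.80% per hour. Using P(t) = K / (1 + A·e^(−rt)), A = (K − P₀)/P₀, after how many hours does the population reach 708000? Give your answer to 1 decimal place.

A = (893000 − 41400)/41400 = 20.57005
708000 = 893000/(1 + 20.57005·e^(−0.278t)) → 1 + 20.57005·e^(−0.278t) = 1.2613
e^(−0.278t) = 0.012703 → t = ln(78.72213)/0.278 = 4.36592/0.278

t ≈ 15.7 hours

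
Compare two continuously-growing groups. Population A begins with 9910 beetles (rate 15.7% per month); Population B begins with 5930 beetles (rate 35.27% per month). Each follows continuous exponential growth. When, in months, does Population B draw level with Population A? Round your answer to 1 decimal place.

t ≈ 2.6 months

9910·e^(0.157t) = 5930·e^(0.3527t)
9910/5930 = e^((0.3527 − 0.157)t) → ln(1.67116) = 0.1957·t
t = 0.51352 / 0.1957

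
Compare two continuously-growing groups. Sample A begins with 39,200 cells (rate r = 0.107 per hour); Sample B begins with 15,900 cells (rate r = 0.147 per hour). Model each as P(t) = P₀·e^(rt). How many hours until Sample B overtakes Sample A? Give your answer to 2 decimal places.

39200·e^(0.107t) = 15900·e^(0.147t)
39200/15900 = e^((0.147 − 0.107)t) → ln(2.46541) = 0.04·t
t = 0.90236 / 0.04

t ≈ 22.56 hours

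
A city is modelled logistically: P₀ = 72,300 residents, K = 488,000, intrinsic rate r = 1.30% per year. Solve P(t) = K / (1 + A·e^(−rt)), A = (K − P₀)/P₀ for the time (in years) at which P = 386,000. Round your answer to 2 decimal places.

t ≈ 236.92 years

A = (488000 − 72300)/72300 = 5.74965
386000 = 488000/(1 + 5.74965·e^(−0.013t)) → 1 + 5.74965·e^(−0.013t) = 1.26425
e^(−0.013t) = 0.045959 → t = ln(21.7585)/0.013 = 3.08/0.013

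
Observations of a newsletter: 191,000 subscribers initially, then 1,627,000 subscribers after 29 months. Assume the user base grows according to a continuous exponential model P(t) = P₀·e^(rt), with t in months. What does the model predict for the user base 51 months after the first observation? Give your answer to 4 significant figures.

≈ 8,264,000 subscribers

r = ln(1627000/191000) / 29 ≈ 0.07387 per month
P(51) = 191000 · e^(0.07387·51) = 191000 · 43.26534 ≈ 8263679.92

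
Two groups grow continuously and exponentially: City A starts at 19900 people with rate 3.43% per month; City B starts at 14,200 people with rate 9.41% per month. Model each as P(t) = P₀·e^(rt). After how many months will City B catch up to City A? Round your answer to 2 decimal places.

t ≈ 5.64 months

19900·e^(0.0343t) = 14200·e^(0.0941t)
19900/14200 = e^((0.0941 − 0.0343)t) → ln(1.40141) = 0.0598·t
t = 0.33748 / 0.0598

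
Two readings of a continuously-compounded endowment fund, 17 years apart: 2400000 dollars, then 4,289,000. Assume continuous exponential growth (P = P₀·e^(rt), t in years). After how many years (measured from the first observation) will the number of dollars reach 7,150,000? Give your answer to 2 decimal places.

r = ln(4289000/2400000) / 17 ≈ 0.034152 per year
t = ln(7150000/2400000) / r = 1.09164 / 0.034152 ≈ 31.964

t ≈ 31.96 years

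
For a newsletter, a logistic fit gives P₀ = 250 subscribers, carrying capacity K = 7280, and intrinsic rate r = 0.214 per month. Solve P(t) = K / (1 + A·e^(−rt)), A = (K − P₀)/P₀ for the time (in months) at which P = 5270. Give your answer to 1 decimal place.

t ≈ 20.1 months

A = (7280 − 250)/250 = 28.12
5270 = 7280/(1 + 28.12·e^(−0.214t)) → 1 + 28.12·e^(−0.214t) = 1.3814
e^(−0.214t) = 0.013563 → t = ln(73.72756)/0.214 = 4.30038/0.214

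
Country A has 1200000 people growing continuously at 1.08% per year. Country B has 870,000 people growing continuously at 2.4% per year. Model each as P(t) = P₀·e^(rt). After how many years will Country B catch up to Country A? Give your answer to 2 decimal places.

1200000·e^(0.0108t) = 870000·e^(0.024t)
1200000/870000 = e^((0.024 − 0.0108)t) → ln(1.37931) = 0.0132·t
t = 0.32158 / 0.0132

t ≈ 24.36 years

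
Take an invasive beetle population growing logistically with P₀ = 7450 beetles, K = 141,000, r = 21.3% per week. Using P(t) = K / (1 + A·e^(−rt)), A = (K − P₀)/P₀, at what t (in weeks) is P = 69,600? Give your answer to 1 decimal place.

A = (141000 − 7450)/7450 = 17.92617
69600 = 141000/(1 + 17.92617·e^(−0.213t)) → 1 + 17.92617·e^(−0.213t) = 2.02586
e^(−0.213t) = 0.057227 → t = ln(17.47425)/0.213 = 2.86073/0.213

t ≈ 13.4 weeks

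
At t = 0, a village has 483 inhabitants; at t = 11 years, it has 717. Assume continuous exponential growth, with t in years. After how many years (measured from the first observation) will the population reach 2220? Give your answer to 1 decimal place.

t ≈ 42.5 years

r = ln(717/483) / 11 ≈ 0.035914 per year
t = ln(2220/483) / r = 1.52525 / 0.035914 ≈ 42.469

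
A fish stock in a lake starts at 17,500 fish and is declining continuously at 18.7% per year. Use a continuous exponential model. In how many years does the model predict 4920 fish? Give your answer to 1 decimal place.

4920 = 17500 · e^(-0.187·t)
t = ln(4920/17500) / -0.187 = ln(0.28114) / -0.187 = -1.26889 / -0.187

t ≈ 6.8 years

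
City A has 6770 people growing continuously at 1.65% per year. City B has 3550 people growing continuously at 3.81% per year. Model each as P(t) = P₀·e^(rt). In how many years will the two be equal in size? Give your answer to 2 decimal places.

t ≈ 29.89 years

6770·e^(0.0165t) = 3550·e^(0.0381t)
6770/3550 = e^((0.0381 − 0.0165)t) → ln(1.90704) = 0.0216·t
t = 0.64555 / 0.0216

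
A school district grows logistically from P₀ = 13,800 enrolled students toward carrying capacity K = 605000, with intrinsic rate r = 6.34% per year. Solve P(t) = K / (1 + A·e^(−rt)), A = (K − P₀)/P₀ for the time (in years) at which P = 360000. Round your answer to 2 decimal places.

A = (605000 − 13800)/13800 = 42.84058
360000 = 605000/(1 + 42.84058·e^(−0.0634t)) → 1 + 42.84058·e^(−0.0634t) = 1.68056
e^(−0.0634t) = 0.015886 → t = ln(62.94942)/0.0634 = 4.14233/0.0634

t ≈ 65.34 years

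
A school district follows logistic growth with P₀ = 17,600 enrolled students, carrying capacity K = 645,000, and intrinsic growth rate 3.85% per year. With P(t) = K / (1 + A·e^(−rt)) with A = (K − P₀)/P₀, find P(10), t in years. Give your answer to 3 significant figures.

A = (645000 − 17600)/17600 = 35.64773
P(10) = 645000 / (1 + 35.64773·e^(−0.0385·10)) = 645000 / (1 + 35.64773·0.680451)
= 645000 / 25.25652 ≈ 25537.96

≈ 25,500 enrolled students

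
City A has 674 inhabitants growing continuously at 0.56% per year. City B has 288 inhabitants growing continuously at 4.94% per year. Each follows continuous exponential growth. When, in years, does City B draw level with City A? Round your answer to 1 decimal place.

t ≈ 19.4 years

674·e^(0.0056t) = 288·e^(0.0494t)
674/288 = e^((0.0494 − 0.0056)t) → ln(2.34028) = 0.0438·t
t = 0.85027 / 0.0438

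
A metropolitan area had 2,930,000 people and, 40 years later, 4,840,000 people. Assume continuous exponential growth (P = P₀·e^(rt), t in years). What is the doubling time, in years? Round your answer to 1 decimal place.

r = ln(4840000/2930000) / 40 = ln(1.65188) / 40 ≈ 0.012548 per year
doubling time = ln 2 / |r| = 0.69315 / 0.012548

doubling time ≈ 55.2 years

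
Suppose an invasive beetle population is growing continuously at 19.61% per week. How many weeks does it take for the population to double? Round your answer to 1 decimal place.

doubling time ≈ 3.5 weeks

doubling time = ln(2) / |r| = 0.69315 / 0.1961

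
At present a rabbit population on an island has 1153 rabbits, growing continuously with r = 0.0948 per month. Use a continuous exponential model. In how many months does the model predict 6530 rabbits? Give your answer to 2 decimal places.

6530 = 1153 · e^(0.0948·t)
t = ln(6530/1153) / 0.0948 = ln(5.66349) / 0.0948 = 1.73404 / 0.0948

t ≈ 18.29 months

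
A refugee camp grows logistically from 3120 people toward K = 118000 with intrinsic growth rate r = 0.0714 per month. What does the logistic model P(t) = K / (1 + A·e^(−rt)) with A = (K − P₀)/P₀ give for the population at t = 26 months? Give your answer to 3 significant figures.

A = (118000 − 3120)/3120 = 36.82051
P(26) = 118000 / (1 + 36.82051·e^(−0.0714·26)) = 118000 / (1 + 36.82051·0.156234)
= 118000 / 6.75262 ≈ 17474.7

≈ 17,500 people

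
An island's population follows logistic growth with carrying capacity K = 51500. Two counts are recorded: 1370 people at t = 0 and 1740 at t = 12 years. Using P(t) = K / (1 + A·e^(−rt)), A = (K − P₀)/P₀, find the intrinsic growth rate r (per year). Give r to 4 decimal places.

r ≈ 0.0205 per year

A = (51500 − 1370)/1370 = 36.59124
1740 = 51500/(1 + 36.59124·e^(−r·12)) → e^(−12r) = (29.5977 − 1)/36.59124 = 0.781545
r = −ln(0.781545)/12 = 0.24648/12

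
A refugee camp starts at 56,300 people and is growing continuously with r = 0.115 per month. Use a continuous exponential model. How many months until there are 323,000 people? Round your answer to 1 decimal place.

323000 = 56300 · e^(0.115·t)
t = ln(323000/56300) / 0.115 = ln(5.73712) / 0.115 = 1.74696 / 0.115

t ≈ 15.2 months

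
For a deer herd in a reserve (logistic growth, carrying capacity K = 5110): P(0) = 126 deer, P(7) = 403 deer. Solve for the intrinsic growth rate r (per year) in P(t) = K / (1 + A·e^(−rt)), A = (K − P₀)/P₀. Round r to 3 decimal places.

r ≈ 0.174 per year

A = (5110 − 126)/126 = 39.55556
403 = 5110/(1 + 39.55556·e^(−r·7)) → e^(−7r) = (12.6799 − 1)/39.55556 = 0.295278
r = −ln(0.295278)/7 = 1.21984/7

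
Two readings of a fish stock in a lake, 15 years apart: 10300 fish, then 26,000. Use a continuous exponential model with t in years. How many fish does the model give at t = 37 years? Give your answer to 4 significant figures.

≈ 101,100 fish

r = ln(26000/10300) / 15 ≈ 0.06173 per year
P(37) = 10300 · e^(0.06173·37) = 10300 · 9.81603 ≈ 101105.08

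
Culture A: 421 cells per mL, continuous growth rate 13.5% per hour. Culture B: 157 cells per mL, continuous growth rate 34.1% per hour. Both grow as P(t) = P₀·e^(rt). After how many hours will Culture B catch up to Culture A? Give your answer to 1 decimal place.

t ≈ 4.8 hours

421·e^(0.135t) = 157·e^(0.341t)
421/157 = e^((0.341 − 0.135)t) → ln(2.68153) = 0.206·t
t = 0.98639 / 0.206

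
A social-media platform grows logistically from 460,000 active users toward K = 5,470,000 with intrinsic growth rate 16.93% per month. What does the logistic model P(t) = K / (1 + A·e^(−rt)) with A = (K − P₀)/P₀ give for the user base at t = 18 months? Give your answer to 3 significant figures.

A = (5470000 − 460000)/460000 = 10.8913
P(18) = 5470000 / (1 + 10.8913·e^(−0.1693·18)) = 5470000 / (1 + 10.8913·0.047482)
= 5470000 / 1.51714 ≈ 3605460.38

≈ 3,610,000 active users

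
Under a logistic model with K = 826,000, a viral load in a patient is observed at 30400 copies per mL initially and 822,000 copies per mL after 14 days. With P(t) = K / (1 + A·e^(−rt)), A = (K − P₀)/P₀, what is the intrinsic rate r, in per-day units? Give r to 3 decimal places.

A = (826000 − 30400)/30400 = 26.17105
822000 = 826000/(1 + 26.17105·e^(−r·14)) → e^(−14r) = (1.00487 − 1)/26.17105 = 0.000186
r = −ln(0.000186)/14 = 8.5901/14

r ≈ 0.614 per day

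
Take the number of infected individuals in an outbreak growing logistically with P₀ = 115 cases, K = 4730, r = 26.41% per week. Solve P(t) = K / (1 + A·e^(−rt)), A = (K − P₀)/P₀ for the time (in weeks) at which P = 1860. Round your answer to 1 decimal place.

A = (4730 − 115)/115 = 40.13043
1860 = 4730/(1 + 40.13043·e^(−0.2641t)) → 1 + 40.13043·e^(−0.2641t) = 2.54301
e^(−0.2641t) = 0.03845 → t = ln(26.00788)/0.2641 = 3.2584/0.2641

t ≈ 12.3 weeks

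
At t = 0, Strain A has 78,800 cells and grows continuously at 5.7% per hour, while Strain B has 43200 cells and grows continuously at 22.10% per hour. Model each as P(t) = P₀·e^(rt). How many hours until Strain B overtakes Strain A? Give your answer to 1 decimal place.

78800·e^(0.057t) = 43200·e^(0.221t)
78800/43200 = e^((0.221 − 0.057)t) → ln(1.82407) = 0.164·t
t = 0.60107 / 0.164

t ≈ 3.7 hours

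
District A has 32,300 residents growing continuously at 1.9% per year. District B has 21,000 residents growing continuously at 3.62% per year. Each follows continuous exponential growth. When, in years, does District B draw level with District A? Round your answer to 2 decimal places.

32300·e^(0.019t) = 21000·e^(0.0362t)
32300/21000 = e^((0.0362 − 0.019)t) → ln(1.5381) = 0.0172·t
t = 0.43054 / 0.0172

t ≈ 25.03 years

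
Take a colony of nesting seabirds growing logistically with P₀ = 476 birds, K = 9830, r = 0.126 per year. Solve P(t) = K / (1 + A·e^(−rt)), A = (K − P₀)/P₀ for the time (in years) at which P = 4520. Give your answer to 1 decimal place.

t ≈ 22.4 years

A = (9830 − 476)/476 = 19.65126
4520 = 9830/(1 + 19.65126·e^(−0.126t)) → 1 + 19.65126·e^(−0.126t) = 2.17478
e^(−0.126t) = 0.059781 → t = ln(16.72763)/0.126 = 2.81706/0.126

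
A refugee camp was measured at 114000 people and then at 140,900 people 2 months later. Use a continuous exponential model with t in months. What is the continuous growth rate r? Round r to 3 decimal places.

r ≈ 0.106 per month

140900 = 114000 · e^(r·2)
e^(2r) = 140900/114000 = 1.23596
r = ln(1.23596) / 2 = 0.21185 / 2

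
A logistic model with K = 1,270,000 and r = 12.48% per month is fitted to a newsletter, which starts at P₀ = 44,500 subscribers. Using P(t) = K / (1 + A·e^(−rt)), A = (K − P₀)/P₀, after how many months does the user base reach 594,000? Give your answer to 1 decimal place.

t ≈ 25.5 months

A = (1270000 − 44500)/44500 = 27.53933
594000 = 1270000/(1 + 27.53933·e^(−0.1248t)) → 1 + 27.53933·e^(−0.1248t) = 2.13805
e^(−0.1248t) = 0.041324 → t = ln(24.19876)/0.1248 = 3.1863/0.1248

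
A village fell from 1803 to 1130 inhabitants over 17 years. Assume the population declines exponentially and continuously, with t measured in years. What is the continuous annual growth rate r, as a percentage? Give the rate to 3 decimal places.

1130 = 1803 · e^(r·17)
e^(17r) = 1130/1803 = 0.62673
r = ln(0.62673) / 17 = -0.46723 / 17

r ≈ -2.748% per year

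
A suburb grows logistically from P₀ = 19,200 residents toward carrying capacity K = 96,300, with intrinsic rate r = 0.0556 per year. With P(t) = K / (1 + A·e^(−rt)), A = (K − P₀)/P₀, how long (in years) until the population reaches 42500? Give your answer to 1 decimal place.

t ≈ 20.8 years

A = (96300 − 19200)/19200 = 4.01562
42500 = 96300/(1 + 4.01562·e^(−0.0556t)) → 1 + 4.01562·e^(−0.0556t) = 2.26588
e^(−0.0556t) = 0.315239 → t = ln(3.17219)/0.0556 = 1.15442/0.0556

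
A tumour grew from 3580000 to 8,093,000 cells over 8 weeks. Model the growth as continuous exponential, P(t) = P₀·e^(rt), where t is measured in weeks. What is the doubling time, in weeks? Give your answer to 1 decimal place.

r = ln(8093000/3580000) / 8 = ln(2.26061) / 8 ≈ 0.101955 per week
doubling time = ln 2 / |r| = 0.69315 / 0.101955

doubling time ≈ 6.8 weeks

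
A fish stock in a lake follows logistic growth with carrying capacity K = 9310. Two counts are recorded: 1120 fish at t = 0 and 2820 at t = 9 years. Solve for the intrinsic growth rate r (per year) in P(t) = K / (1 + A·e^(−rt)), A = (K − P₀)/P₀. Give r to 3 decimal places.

A = (9310 − 1120)/1120 = 7.3125
2820 = 9310/(1 + 7.3125·e^(−r·9)) → e^(−9r) = (3.30142 − 1)/7.3125 = 0.314724
r = −ln(0.314724)/9 = 1.15606/9

r ≈ 0.128 per year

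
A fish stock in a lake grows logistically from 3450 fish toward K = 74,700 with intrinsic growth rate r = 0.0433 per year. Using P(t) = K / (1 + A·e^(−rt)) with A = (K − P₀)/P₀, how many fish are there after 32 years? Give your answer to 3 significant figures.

A = (74700 − 3450)/3450 = 20.65217
P(32) = 74700 / (1 + 20.65217·e^(−0.0433·32)) = 74700 / (1 + 20.65217·0.250174)
= 74700 / 6.16663 ≈ 12113.59

≈ 12,100 fish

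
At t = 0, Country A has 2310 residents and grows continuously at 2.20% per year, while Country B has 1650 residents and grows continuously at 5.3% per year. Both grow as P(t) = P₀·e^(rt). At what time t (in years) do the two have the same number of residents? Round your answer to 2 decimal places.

t ≈ 10.85 years

2310·e^(0.022t) = 1650·e^(0.053t)
2310/1650 = e^((0.053 − 0.022)t) → ln(1.4) = 0.031·t
t = 0.33647 / 0.031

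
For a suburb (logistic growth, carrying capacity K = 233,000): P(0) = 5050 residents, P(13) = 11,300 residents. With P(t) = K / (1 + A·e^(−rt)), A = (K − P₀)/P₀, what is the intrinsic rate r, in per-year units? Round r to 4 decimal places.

A = (233000 − 5050)/5050 = 45.13861
11300 = 233000/(1 + 45.13861·e^(−r·13)) → e^(−13r) = (20.61947 − 1)/45.13861 = 0.434649
r = −ln(0.434649)/13 = 0.83322/13

r ≈ 0.0641 per year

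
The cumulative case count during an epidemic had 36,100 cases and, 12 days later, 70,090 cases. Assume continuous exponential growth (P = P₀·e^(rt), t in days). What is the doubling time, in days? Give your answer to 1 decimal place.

r = ln(70090/36100) / 12 = ln(1.94155) / 12 ≈ 0.055291 per day
doubling time = ln 2 / |r| = 0.69315 / 0.055291

doubling time ≈ 12.5 days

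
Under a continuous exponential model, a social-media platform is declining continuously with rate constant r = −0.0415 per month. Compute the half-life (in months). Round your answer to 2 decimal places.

half-life = ln(2) / |r| = 0.69315 / 0.0415

half-life ≈ 16.70 months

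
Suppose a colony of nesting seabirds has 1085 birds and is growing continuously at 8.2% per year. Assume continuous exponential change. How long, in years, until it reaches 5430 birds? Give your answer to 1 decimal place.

5430 = 1085 · e^(0.082·t)
t = ln(5430/1085) / 0.082 = ln(5.00461) / 0.082 = 1.61036 / 0.082

t ≈ 19.6 years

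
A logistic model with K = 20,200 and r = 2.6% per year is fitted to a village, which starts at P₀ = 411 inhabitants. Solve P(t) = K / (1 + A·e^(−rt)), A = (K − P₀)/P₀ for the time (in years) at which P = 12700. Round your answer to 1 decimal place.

A = (20200 − 411)/411 = 48.14842
12700 = 20200/(1 + 48.14842·e^(−0.026t)) → 1 + 48.14842·e^(−0.026t) = 1.59055
e^(−0.026t) = 0.012265 → t = ln(81.53132)/0.026 = 4.40099/0.026

t ≈ 169.3 years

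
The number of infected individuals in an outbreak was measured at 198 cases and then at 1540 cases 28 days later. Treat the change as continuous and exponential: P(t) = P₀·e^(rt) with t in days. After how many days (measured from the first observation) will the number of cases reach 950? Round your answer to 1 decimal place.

r = ln(1540/198) / 28 ≈ 0.07326 per day
t = ln(950/198) / r = 1.56819 / 0.07326 ≈ 21.406

t ≈ 21.4 days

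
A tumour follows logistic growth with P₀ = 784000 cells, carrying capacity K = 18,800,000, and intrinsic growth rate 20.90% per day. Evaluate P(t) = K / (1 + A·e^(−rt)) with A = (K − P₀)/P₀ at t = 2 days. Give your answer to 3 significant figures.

≈ 1,170,000 cells

A = (18800000 − 784000)/784000 = 22.97959
P(2) = 18800000 / (1 + 22.97959·e^(−0.209·2)) = 18800000 / (1 + 22.97959·0.658362)
= 18800000 / 16.1289 ≈ 1165609.9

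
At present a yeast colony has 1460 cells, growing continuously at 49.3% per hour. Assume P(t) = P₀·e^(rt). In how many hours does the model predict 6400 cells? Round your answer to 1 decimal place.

6400 = 1460 · e^(0.493·t)
t = ln(6400/1460) / 0.493 = ln(4.38356) / 0.493 = 1.47786 / 0.493

t ≈ 3.0 hours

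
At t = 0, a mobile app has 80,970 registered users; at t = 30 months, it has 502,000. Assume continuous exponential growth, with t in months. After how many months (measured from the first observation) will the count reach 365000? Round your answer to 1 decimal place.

t ≈ 24.8 months

r = ln(502000/80970) / 30 ≈ 0.060817 per month
t = ln(365000/80970) / r = 1.50582 / 0.060817 ≈ 24.76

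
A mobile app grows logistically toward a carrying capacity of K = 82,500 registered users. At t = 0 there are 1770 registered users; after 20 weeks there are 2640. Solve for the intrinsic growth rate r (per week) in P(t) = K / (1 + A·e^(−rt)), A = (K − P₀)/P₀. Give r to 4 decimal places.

A = (82500 − 1770)/1770 = 45.61017
2640 = 82500/(1 + 45.61017·e^(−r·20)) → e^(−20r) = (31.25 − 1)/45.61017 = 0.663229
r = −ln(0.663229)/20 = 0.41063/20

r ≈ 0.0205 per week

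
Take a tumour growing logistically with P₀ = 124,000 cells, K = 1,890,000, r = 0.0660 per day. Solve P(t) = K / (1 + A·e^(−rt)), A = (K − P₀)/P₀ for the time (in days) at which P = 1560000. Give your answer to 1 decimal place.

A = (1890000 − 124000)/124000 = 14.24194
1560000 = 1890000/(1 + 14.24194·e^(−0.066t)) → 1 + 14.24194·e^(−0.066t) = 1.21154
e^(−0.066t) = 0.014853 → t = ln(67.32551)/0.066 = 4.20954/0.066

t ≈ 63.8 days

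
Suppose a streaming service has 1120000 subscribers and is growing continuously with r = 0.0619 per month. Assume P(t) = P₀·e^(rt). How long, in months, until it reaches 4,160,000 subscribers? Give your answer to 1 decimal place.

t ≈ 21.2 months

4160000 = 1120000 · e^(0.0619·t)
t = ln(4160000/1120000) / 0.0619 = ln(3.71429) / 0.0619 = 1.31219 / 0.0619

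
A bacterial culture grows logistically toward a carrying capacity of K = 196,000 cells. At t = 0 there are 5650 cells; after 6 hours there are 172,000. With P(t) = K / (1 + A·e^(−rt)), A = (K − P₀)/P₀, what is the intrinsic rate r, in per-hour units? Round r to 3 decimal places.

r ≈ 0.914 per hour

A = (196000 − 5650)/5650 = 33.69027
172000 = 196000/(1 + 33.69027·e^(−r·6)) → e^(−6r) = (1.13953 − 1)/33.69027 = 0.004142
r = −ln(0.004142)/6 = 5.48665/6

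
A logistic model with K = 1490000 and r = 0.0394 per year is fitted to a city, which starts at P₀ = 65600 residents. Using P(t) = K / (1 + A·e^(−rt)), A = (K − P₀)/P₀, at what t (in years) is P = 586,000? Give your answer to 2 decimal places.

A = (1490000 − 65600)/65600 = 21.71341
586000 = 1490000/(1 + 21.71341·e^(−0.0394t)) → 1 + 21.71341·e^(−0.0394t) = 2.54266
e^(−0.0394t) = 0.071047 → t = ln(14.07529)/0.0394 = 2.64442/0.0394

t ≈ 67.12 years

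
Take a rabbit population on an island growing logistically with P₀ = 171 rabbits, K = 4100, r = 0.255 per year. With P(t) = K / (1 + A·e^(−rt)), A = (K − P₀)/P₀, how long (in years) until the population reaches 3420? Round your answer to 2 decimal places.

A = (4100 − 171)/171 = 22.97661
3420 = 4100/(1 + 22.97661·e^(−0.255t)) → 1 + 22.97661·e^(−0.255t) = 1.19883
e^(−0.255t) = 0.008654 → t = ln(115.55882)/0.255 = 4.74978/0.255

t ≈ 18.63 years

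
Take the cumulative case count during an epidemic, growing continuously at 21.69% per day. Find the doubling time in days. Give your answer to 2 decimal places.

doubling time = ln(2) / |r| = 0.69315 / 0.2169

doubling time ≈ 3.20 days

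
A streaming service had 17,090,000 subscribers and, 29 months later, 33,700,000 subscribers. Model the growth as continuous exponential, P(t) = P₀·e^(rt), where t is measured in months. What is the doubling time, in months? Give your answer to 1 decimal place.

r = ln(33700000/17090000) / 29 = ln(1.97191) / 29 ≈ 0.023414 per month
doubling time = ln 2 / |r| = 0.69315 / 0.023414

doubling time ≈ 29.6 months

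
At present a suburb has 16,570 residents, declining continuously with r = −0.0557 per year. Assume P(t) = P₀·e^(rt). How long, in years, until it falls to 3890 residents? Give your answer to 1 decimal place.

3890 = 16570 · e^(-0.0557·t)
t = ln(3890/16570) / -0.0557 = ln(0.23476) / -0.0557 = -1.44918 / -0.0557

t ≈ 26.0 years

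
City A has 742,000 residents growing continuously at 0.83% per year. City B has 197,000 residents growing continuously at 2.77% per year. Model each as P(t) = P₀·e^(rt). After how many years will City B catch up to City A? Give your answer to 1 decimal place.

742000·e^(0.0083t) = 197000·e^(0.0277t)
742000/197000 = e^((0.0277 − 0.0083)t) → ln(3.7665) = 0.0194·t
t = 1.32615 / 0.0194

t ≈ 68.4 years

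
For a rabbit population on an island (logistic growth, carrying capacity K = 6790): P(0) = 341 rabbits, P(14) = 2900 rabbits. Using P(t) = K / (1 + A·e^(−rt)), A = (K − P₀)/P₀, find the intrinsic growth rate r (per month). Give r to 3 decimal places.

A = (6790 − 341)/341 = 18.91202
2900 = 6790/(1 + 18.91202·e^(−r·14)) → e^(−14r) = (2.34138 − 1)/18.91202 = 0.070927
r = −ln(0.070927)/14 = 2.6461/14

r ≈ 0.189 per month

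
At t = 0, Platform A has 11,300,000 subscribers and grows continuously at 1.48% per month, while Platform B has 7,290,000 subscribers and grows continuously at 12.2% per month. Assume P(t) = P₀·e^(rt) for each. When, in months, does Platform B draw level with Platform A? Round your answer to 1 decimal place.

t ≈ 4.1 months

11300000·e^(0.0148t) = 7290000·e^(0.122t)
11300000/7290000 = e^((0.122 − 0.0148)t) → ln(1.55007) = 0.1072·t
t = 0.4383 / 0.1072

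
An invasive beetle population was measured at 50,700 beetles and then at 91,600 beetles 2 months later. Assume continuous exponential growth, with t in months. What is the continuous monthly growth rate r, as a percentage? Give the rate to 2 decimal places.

r ≈ 29.58% per month

91600 = 50700 · e^(r·2)
e^(2r) = 91600/50700 = 1.80671
r = ln(1.80671) / 2 = 0.59151 / 2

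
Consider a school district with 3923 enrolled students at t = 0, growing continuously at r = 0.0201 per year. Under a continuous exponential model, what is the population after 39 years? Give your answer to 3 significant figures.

≈ 8,590 enrolled students

P(39) = 3923 · e^(0.0201·39) = 3923 · e^(0.7839)
= 3923 · 2.19 ≈ 8591.36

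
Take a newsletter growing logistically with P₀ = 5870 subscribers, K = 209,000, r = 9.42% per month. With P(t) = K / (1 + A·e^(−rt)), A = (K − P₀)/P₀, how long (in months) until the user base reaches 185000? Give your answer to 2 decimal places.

A = (209000 − 5870)/5870 = 34.60477
185000 = 209000/(1 + 34.60477·e^(−0.0942t)) → 1 + 34.60477·e^(−0.0942t) = 1.12973
e^(−0.0942t) = 0.003749 → t = ln(266.7451)/0.0942 = 5.58629/0.0942

t ≈ 59.30 months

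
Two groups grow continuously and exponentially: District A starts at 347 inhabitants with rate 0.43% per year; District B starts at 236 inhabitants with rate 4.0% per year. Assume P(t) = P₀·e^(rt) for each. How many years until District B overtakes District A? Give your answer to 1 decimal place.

t ≈ 10.8 years

347·e^(0.0043t) = 236·e^(0.04t)
347/236 = e^((0.04 − 0.0043)t) → ln(1.47034) = 0.0357·t
t = 0.38549 / 0.0357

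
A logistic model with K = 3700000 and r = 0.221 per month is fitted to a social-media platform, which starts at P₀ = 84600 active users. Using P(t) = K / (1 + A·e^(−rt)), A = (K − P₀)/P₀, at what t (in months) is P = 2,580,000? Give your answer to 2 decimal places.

A = (3700000 − 84600)/84600 = 42.73522
2580000 = 3700000/(1 + 42.73522·e^(−0.221t)) → 1 + 42.73522·e^(−0.221t) = 1.43411
e^(−0.221t) = 0.010158 → t = ln(98.44364)/0.221 = 4.58948/0.221

t ≈ 20.77 months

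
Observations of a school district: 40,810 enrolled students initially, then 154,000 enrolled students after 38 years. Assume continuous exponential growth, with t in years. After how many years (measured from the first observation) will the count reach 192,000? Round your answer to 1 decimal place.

t ≈ 44.3 years

r = ln(154000/40810) / 38 ≈ 0.034948 per year
t = ln(192000/40810) / r = 1.54857 / 0.034948 ≈ 44.311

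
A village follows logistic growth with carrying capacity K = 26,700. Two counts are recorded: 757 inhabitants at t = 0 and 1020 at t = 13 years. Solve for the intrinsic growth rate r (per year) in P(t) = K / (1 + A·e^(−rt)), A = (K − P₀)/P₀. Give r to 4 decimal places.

A = (26700 − 757)/757 = 34.27081
1020 = 26700/(1 + 34.27081·e^(−r·13)) → e^(−13r) = (26.17647 − 1)/34.27081 = 0.734633
r = −ln(0.734633)/13 = 0.30838/13

r ≈ 0.0237 per year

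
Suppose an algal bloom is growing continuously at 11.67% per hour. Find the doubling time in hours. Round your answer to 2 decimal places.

doubling time = ln(2) / |r| = 0.69315 / 0.1167

doubling time ≈ 5.94 hours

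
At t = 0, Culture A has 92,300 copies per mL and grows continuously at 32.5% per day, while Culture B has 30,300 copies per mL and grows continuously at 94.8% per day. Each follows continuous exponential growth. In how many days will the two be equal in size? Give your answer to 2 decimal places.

92300·e^(0.325t) = 30300·e^(0.948t)
92300/30300 = e^((0.948 − 0.325)t) → ln(3.0462) = 0.623·t
t = 1.1139 / 0.623

t ≈ 1.79 days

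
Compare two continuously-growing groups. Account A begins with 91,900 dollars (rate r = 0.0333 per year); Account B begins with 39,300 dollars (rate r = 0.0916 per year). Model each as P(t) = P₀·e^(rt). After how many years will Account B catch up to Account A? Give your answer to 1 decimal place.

t ≈ 14.6 years

91900·e^(0.0333t) = 39300·e^(0.0916t)
91900/39300 = e^((0.0916 − 0.0333)t) → ln(2.33842) = 0.0583·t
t = 0.84948 / 0.0583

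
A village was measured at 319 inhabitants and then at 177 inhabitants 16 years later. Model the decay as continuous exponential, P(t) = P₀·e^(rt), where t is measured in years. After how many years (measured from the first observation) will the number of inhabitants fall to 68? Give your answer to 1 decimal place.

t ≈ 42.0 years

r = ln(177/319) / 16 ≈ -0.036815 per year
t = ln(68/319) / r = -1.54568 / -0.036815 ≈ 41.985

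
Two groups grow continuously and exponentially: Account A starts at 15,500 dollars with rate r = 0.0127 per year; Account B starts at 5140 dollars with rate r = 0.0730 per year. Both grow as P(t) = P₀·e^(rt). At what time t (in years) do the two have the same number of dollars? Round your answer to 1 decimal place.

15500·e^(0.0127t) = 5140·e^(0.073t)
15500/5140 = e^((0.073 − 0.0127)t) → ln(3.01556) = 0.0603·t
t = 1.10379 / 0.0603

t ≈ 18.3 years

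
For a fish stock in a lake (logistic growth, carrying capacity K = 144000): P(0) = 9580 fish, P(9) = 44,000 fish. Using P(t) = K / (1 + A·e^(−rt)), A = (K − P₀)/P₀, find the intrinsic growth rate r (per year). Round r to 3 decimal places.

r ≈ 0.202 per year

A = (144000 − 9580)/9580 = 14.03132
44000 = 144000/(1 + 14.03132·e^(−r·9)) → e^(−9r) = (3.27273 − 1)/14.03132 = 0.161975
r = −ln(0.161975)/9 = 1.82031/9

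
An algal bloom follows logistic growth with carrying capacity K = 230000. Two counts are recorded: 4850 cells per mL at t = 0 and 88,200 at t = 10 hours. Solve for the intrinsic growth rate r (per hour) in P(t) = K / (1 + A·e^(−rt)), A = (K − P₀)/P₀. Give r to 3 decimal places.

A = (230000 − 4850)/4850 = 46.42268
88200 = 230000/(1 + 46.42268·e^(−r·10)) → e^(−10r) = (2.60771 − 1)/46.42268 = 0.034632
r = −ln(0.034632)/10 = 3.36298/10

r ≈ 0.336 per hour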